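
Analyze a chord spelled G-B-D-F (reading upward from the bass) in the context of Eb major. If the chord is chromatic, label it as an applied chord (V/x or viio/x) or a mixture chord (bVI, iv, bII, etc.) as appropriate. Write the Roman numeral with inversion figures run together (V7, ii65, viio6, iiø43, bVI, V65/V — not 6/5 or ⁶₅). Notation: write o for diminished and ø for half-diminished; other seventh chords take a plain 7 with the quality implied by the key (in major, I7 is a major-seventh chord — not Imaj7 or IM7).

The pitches G-B-D-F form a dominant seventh chord rooted on G.
G is not a diatonic chord root with this quality in Eb major, but it lies a perfect fifth above C (vi), so the chord functions as an applied dominant of vi.

V7/vi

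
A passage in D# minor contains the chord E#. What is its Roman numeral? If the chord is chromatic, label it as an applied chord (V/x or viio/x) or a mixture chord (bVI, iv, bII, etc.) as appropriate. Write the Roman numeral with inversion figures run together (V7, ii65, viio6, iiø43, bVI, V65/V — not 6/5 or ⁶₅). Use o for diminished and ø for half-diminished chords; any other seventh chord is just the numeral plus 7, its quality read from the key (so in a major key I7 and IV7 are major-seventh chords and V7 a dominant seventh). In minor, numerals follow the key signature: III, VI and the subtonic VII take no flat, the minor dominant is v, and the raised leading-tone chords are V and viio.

V/V

The pitches E#-G##-B# form a major triad rooted on E#.
E# is not a diatonic chord root with this quality in D# minor, but it lies a perfect fifth above A# (V), so the chord functions as an applied dominant of V.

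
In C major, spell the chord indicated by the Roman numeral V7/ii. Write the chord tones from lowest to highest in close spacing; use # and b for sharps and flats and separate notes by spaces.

A C# E G

The slash means an applied dominant: we want the dominant of ii. In C major, ii is D minor, and its dominant is built on A.
Building a dominant seventh chord on A gives A-C#-E-G.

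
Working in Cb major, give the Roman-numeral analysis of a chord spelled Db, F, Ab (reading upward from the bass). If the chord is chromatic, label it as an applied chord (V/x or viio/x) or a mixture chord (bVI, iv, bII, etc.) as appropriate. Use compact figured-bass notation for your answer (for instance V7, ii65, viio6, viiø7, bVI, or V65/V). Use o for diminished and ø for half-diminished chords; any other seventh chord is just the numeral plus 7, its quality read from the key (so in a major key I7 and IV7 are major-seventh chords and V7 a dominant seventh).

The pitches Db-F-Ab form a major triad rooted on Db.
Db is not a diatonic chord root with this quality in Cb major, but it lies a perfect fifth above Gb (V), so the chord functions as an applied dominant of V.

V/V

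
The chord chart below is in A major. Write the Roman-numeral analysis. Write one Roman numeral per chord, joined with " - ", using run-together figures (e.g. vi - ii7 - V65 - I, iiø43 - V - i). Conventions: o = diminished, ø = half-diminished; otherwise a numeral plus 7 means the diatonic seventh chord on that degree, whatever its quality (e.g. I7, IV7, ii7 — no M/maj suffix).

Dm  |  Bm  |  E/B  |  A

iv - ii - V64 - I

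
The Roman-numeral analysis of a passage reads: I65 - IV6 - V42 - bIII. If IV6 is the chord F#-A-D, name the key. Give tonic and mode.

A major

IV6 is given as F#-A-D — a major triad with root D.
Counting down 3 scale steps from D places the tonic on A; a major triad on degree 4 is diatonic only in major.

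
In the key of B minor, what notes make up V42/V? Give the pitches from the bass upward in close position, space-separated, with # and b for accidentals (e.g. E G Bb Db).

B C# E# G#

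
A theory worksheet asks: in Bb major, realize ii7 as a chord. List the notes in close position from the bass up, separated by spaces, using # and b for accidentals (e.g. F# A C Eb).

C Eb G Bb

The numeral's case and figure indicate a minor seventh chord. In Bb major its root, the second degree, is C.
Stacking thirds from C gives C-Eb-G-Bb.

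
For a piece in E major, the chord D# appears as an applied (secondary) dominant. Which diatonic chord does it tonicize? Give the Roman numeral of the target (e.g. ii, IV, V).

iii

The chord is a major triad on D#.
A dominant resolves down a perfect fifth: D# → G#. In E major, G# is scale degree 3, i.e. iii.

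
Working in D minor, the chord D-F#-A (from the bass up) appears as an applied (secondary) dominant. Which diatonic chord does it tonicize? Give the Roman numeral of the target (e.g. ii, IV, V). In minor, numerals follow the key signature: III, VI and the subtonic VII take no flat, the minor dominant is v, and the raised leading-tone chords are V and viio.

iv

The chord is a major triad on D.
A dominant resolves down a perfect fifth: D → G. In D minor, G is scale degree 4, i.e. iv.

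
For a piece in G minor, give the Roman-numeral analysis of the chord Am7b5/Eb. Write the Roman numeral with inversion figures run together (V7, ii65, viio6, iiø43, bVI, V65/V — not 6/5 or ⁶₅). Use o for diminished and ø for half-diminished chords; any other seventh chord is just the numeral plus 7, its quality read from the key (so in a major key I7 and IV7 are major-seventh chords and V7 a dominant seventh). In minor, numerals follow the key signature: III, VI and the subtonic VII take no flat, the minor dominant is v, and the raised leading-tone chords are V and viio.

iiø43

Stacked in thirds the chord is A-C-Eb-G: a half-diminished seventh chord on A.
In G minor, A is the supertonic; the diatonic half-diminished seventh chord there is iiø7.
With Eb in the bass the chord is in second inversion, so the figured bass is 43.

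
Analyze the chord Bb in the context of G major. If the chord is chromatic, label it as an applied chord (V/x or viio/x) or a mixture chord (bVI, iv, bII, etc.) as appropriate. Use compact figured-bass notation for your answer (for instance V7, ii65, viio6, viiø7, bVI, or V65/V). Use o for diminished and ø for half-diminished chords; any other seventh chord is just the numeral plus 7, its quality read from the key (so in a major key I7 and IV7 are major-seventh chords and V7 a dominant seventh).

Stacked in thirds the chord is Bb-D-F: a major triad on Bb.
Bb is the lowered third degree of G major (diatonic 3 would be B). This is a major triad on the lowered third degree, borrowed from the parallel minor.

bIII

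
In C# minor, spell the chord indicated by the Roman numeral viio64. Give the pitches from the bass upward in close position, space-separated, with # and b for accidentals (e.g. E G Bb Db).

In C# minor, the leading-tone chord is built on the raised seventh degree, B#.
Stacking thirds from B# gives B#-D#-F#.
With the 64 figure the chord is in second inversion; from the bass F# upward in close position it reads F#-B#-D#.

F# B# D#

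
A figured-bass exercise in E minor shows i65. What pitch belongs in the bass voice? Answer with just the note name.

G

i in E minor has root E; the chord is E-G-B-D.
The figure 65 means first inversion — the third is in the bass.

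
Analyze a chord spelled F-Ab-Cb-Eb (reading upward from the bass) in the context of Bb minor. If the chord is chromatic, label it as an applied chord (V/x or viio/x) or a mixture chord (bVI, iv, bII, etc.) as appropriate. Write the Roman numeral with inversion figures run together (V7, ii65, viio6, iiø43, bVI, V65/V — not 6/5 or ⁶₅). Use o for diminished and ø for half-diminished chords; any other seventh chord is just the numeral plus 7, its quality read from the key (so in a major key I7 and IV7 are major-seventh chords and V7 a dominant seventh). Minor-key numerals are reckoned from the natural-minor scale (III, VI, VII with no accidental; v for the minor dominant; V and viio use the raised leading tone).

viiø7/VI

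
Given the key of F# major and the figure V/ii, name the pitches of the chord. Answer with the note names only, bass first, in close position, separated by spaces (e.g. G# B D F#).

V/ii is a secondary dominant — the dominant triad of ii. ii in F# major is G#, so the applied chord's root is D#, a perfect fifth above.
Building a major triad on D# gives D#-F##-A#.

D# F## A#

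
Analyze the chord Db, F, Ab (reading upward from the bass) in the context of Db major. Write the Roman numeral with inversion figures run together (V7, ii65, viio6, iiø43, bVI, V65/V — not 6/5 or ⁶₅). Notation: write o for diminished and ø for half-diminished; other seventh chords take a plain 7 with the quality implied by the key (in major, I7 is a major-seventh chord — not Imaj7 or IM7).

Stacked in thirds the chord is Db-F-Ab: a major triad on Db.
In Db major, Db is the tonic; the diatonic major triad there is I.

I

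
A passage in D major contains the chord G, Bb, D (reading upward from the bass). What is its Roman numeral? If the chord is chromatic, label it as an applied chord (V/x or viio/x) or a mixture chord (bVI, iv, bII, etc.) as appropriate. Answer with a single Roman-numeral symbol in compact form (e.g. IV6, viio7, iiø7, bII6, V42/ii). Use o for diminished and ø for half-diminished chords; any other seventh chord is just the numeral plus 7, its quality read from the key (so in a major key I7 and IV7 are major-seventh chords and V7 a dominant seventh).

iv

Stacked in thirds the chord is G-Bb-D: a minor triad on G.
G is the fourth degree of D major. This is the minor subdominant, borrowed from the parallel minor.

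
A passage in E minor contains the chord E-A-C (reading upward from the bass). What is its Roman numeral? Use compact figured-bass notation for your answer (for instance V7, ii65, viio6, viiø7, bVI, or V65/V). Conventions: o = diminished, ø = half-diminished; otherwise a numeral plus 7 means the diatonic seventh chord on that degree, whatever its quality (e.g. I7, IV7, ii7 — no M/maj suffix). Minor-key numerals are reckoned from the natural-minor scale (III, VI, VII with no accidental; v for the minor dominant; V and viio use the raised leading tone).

Stacked in thirds the chord is A-C-E: a minor triad on A.
In E minor, A is the subdominant; the diatonic minor triad there is iv.
With E in the bass the chord is in second inversion, so the figured bass is 64.

iv64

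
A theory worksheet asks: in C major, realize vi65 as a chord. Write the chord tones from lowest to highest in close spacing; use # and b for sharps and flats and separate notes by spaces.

C E G A

In C major, the sixth degree is A, and the diatonic chord built there is a minor seventh chord.
Stacking thirds from A gives A-C-E-G.
With the 65 figure the chord is in first inversion; from the bass C upward in close position it reads C-E-G-A.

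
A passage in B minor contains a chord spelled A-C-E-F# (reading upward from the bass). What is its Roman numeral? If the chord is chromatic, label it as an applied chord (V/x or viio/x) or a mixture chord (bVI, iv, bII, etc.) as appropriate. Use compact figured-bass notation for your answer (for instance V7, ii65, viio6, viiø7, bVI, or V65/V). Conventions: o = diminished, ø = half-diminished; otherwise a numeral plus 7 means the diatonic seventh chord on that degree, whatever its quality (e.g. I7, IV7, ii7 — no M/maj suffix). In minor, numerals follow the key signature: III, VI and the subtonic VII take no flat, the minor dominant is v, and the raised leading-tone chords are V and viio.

viiø65/VI

The pitches F#-A-C-E form a half-diminished seventh chord rooted on F#.
F# sits a half step below G (VI in B minor); a diminished chord there is the applied leading-tone chord of VI.
With A in the bass the chord is in first inversion, so the figured bass is 65.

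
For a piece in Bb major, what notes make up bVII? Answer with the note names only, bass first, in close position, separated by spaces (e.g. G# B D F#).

bVII is a major triad on the lowered seventh degree (the subtonic), borrowed from the parallel minor. In Bb major that root is Ab.
So the chord is Ab-C-Eb.

Ab C Eb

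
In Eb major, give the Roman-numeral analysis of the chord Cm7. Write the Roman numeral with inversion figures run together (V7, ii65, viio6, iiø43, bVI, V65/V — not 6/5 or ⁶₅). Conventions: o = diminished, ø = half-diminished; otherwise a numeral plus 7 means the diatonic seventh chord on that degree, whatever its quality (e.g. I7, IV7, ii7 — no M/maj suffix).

Stacked in thirds the chord is C-Eb-G-Bb: a minor seventh chord on C.
In Eb major, C is the submediant; the diatonic minor seventh chord there is vi7.

vi7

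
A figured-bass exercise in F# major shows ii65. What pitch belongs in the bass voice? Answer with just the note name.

ii in F# major has root G#; the chord is G#-B-D#-F#.
The figure 65 means first inversion — the third is in the bass.

B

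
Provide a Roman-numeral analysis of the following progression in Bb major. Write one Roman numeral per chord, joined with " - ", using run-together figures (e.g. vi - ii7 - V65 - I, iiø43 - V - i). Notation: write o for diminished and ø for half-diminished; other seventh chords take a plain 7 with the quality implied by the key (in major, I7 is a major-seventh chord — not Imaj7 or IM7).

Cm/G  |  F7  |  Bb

Cm/G: root C is the supertonic; minor triad there is ii64.
F7 has root F, degree 5 in Bb major, so V7.
Bb: root Bb is the tonic; major triad there is I.

ii64 - V7 - I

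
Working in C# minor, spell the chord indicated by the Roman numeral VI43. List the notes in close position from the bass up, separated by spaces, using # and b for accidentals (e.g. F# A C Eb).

E G# A C#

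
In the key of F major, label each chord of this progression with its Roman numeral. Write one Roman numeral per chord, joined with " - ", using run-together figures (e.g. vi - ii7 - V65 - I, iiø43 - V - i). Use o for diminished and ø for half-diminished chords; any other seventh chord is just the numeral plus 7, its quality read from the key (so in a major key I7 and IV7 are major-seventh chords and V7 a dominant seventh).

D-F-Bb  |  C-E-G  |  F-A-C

IV6 - V - I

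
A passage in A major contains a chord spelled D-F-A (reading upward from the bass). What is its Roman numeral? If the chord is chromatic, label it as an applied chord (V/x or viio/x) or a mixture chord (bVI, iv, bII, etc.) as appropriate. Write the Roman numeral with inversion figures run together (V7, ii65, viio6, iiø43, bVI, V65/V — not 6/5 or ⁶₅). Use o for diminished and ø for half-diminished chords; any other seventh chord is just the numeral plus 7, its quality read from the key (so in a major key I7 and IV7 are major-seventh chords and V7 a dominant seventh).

iv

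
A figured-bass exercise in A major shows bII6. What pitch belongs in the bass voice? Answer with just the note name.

bII in A major has root Bb; the chord is Bb-D-F.
The figure 6 means first inversion — the third is in the bass.

D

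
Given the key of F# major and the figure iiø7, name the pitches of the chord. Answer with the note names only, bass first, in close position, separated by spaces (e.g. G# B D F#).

G# B D F#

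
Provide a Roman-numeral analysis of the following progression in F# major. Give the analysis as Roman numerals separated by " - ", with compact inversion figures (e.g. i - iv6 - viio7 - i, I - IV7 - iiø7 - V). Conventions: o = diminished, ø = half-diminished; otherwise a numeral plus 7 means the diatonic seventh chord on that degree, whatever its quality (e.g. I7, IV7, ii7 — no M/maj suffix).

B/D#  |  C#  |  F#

IV6 - V - I

B/D# has root B, degree 4 in F# major, so IV6.
C#: root C# is the dominant; major triad there is V.
F# has root F#, degree 1 in F# major, so I.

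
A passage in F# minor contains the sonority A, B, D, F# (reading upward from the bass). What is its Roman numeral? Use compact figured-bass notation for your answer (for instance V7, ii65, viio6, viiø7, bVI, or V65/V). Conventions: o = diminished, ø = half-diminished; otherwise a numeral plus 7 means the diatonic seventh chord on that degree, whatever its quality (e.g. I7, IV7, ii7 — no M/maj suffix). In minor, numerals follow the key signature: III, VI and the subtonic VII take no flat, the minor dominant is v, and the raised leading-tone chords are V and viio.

Stacked in thirds the chord is B-D-F#-A: a minor seventh chord on B.
In F# minor, B is the subdominant; the diatonic minor seventh chord there is iv7.
With A in the bass the chord is in third inversion, so the figured bass is 42.

iv42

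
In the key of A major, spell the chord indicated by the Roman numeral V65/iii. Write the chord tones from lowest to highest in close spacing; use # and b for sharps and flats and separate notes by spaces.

B# D# F# G#

V65/iii is a secondary dominant — the dominant seventh of iii. iii in A major is C#, so the applied chord's root is G#, a perfect fifth above.
Building a dominant seventh chord on G# gives G#-B#-D#-F#.
With the 65 figure the chord is in first inversion; from the bass B# upward in close position it reads B#-D#-F#-G#.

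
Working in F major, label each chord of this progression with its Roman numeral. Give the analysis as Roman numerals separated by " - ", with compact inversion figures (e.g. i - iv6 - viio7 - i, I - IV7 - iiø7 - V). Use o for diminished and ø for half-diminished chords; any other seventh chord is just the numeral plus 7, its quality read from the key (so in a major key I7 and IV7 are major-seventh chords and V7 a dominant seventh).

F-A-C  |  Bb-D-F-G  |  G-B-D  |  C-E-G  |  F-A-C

F-A-C has root F, degree 1 in F major, so I.
Bb-D-F-G: root G is the supertonic; minor seventh chord there is ii65.
G-B-D: a major triad on G, the applied dominant of V → V/V.
C-E-G: root C is the dominant; major triad there is V.
F-A-C: major triad on F = scale degree 1 → I.

I - ii65 - V/V - V - I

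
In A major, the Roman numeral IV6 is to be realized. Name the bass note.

F#

IV in A major has root D; the chord is D-F#-A.
The figure 6 means first inversion — the third is in the bass.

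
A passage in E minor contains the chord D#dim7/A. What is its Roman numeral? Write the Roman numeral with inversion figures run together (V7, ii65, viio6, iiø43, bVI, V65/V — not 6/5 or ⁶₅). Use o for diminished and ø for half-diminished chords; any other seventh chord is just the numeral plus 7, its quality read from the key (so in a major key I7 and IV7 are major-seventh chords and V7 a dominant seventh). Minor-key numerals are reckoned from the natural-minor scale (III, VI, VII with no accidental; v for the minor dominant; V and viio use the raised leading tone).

The pitches D#-F#-A-C form a fully diminished seventh chord rooted on D#.
D# is scale degree 7 in E minor, and a fully diminished seventh chord on that degree is written viio7.
With A in the bass the chord is in second inversion, so the figured bass is 43.

viio43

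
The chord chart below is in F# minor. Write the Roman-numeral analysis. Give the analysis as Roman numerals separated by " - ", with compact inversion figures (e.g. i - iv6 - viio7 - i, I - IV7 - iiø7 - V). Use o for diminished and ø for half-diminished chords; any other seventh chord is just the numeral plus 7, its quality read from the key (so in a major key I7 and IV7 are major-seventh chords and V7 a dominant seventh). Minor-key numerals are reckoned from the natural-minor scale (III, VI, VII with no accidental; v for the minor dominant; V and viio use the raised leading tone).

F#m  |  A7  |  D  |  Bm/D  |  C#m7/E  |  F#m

F#m has root F#, degree 1 in F# minor, so i.
A7: a dominant seventh chord on A, the applied dominant of VI → V7/VI.
D: root D is the submediant; major triad there is VI.
Bm/D: minor triad on B = scale degree 4 → iv6.
C#m7/E: root C# is the dominant; minor seventh chord there is v65.
F#m: root F# is the tonic; minor triad there is i.

i - V7/VI - VI - iv6 - v65 - i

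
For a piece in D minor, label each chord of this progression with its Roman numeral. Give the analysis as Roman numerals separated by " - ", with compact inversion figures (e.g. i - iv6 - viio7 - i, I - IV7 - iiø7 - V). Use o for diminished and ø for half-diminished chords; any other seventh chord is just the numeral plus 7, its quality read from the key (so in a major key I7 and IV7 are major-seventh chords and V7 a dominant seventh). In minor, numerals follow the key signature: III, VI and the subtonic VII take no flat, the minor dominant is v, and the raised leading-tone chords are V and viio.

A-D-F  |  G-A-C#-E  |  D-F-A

A-D-F has root D, degree 1 in D minor, so i64.
G-A-C#-E: root A is the dominant; dominant seventh chord there is V42.
D-F-A: root D is the tonic; minor triad there is i.

i64 - V42 - i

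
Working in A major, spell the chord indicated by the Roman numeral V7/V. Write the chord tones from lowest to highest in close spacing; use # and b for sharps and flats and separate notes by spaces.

B D# F# A

The slash means an applied dominant: we want the dominant of V. In A major, V is E major, and its dominant is built on B.
Building a dominant seventh chord on B gives B-D#-F#-A.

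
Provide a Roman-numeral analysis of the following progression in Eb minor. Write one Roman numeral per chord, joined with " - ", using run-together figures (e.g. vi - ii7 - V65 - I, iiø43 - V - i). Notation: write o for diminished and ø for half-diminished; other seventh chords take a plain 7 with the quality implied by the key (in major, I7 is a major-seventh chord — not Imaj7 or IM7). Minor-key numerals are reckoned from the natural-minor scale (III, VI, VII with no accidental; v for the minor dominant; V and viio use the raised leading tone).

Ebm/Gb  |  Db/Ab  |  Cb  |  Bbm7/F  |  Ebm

i6 - VII64 - VI - v43 - i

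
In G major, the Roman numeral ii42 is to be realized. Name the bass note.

G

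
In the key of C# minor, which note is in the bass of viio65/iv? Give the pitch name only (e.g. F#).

The applied chord viio65/iv is rooted on E#: E#-G#-B-D.
The figure 65 means first inversion — the third is in the bass.

G#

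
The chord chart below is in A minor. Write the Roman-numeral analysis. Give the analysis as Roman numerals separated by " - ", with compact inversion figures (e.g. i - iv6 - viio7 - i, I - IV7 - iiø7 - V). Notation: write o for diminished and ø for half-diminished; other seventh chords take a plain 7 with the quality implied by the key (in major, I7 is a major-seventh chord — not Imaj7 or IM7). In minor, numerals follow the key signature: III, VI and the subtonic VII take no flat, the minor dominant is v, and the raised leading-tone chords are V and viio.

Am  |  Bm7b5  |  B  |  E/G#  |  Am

Am: root A is the tonic; minor triad there is i.
Bm7b5 has root B, degree 2 in A minor, so iiø7.
B is the secondary dominant of V (major triad on B): V/V.
E/G# has root E, degree 5 in A minor, so V6.
Am: root A is the tonic; minor triad there is i.

i - iiø7 - V/V - V6 - i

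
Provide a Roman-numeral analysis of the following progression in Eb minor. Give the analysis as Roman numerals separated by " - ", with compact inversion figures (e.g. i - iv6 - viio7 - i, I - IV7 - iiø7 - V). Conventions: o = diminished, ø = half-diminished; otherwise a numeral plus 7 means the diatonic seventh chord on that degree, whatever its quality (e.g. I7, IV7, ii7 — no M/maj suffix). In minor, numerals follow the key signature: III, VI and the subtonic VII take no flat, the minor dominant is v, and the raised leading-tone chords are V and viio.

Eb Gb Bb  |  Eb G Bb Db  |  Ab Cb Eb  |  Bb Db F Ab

Eb-Gb-Bb: root Eb is the tonic; minor triad there is i.
Eb-G-Bb-Db: chromatic; Eb is V of iv, so V7/iv.
Ab-Cb-Eb: minor triad on Ab = scale degree 4 → iv.
Bb-Db-F-Ab: minor seventh chord on Bb = scale degree 5 → v7.

i - V7/iv - iv - v7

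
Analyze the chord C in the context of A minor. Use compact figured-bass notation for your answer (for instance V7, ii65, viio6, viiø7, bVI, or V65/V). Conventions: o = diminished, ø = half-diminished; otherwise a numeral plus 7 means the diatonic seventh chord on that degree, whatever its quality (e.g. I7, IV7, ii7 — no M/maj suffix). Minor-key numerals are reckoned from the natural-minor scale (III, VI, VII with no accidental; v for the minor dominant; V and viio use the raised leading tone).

III

Stacked in thirds the chord is C-E-G: a major triad on C.
C is scale degree 3 in A minor, and a major triad on that degree is written III.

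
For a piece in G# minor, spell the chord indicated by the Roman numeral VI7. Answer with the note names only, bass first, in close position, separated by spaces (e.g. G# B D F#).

In G# minor, the sixth degree is E, and the diatonic chord built there is a major seventh chord.
That chord is spelled E-G#-B-D#.

E G# B D#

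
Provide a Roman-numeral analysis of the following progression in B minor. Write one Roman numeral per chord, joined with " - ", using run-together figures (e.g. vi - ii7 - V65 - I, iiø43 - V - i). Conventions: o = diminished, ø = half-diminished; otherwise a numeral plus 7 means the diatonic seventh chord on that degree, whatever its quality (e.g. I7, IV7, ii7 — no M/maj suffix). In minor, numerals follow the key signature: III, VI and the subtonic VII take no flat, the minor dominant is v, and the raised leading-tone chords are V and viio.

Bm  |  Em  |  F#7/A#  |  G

Bm: root B is the tonic; minor triad there is i.
Em: root E is the subdominant; minor triad there is iv.
F#7/A#: root F# is the dominant; dominant seventh chord there is V65.
G: major triad on G = scale degree 6 → VI.

i - iv - V65 - VI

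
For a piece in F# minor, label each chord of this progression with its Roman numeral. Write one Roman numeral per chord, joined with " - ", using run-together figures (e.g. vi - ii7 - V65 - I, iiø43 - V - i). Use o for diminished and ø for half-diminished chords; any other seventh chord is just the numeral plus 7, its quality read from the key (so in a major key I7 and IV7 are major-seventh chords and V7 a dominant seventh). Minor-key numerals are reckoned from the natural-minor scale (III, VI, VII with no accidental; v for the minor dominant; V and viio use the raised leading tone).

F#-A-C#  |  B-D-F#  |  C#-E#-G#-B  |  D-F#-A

i - iv - V7 - VI

F#-A-C#: root F# is the tonic; minor triad there is i.
B-D-F#: minor triad on B = scale degree 4 → iv.
C#-E#-G#-B has root C#, degree 5 in F# minor, so V7.
D-F#-A: root D is the submediant; major triad there is VI.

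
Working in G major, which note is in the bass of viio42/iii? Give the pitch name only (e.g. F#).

G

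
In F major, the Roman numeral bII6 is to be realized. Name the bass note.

bII in F major has root Gb; the chord is Gb-Bb-Db.
The figure 6 means first inversion — the third is in the bass.

Bb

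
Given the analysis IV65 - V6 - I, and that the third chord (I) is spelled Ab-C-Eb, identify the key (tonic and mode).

Ab major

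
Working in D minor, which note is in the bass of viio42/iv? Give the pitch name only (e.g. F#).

The applied chord viio42/iv is rooted on F#: F#-A-C-Eb.
The figure 42 means third inversion — the seventh is in the bass.

Eb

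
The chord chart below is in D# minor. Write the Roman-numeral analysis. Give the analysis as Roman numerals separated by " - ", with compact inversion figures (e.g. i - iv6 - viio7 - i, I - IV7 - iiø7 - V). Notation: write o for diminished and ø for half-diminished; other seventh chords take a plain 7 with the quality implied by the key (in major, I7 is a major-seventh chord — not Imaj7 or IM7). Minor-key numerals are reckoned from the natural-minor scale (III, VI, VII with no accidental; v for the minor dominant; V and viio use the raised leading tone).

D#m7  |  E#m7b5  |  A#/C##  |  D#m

D#m7 has root D#, degree 1 in D# minor, so i7.
E#m7b5 has root E#, degree 2 in D# minor, so iiø7.
A#/C##: root A# is the dominant; major triad there is V6.
D#m: minor triad on D# = scale degree 1 → i.

i7 - iiø7 - V6 - i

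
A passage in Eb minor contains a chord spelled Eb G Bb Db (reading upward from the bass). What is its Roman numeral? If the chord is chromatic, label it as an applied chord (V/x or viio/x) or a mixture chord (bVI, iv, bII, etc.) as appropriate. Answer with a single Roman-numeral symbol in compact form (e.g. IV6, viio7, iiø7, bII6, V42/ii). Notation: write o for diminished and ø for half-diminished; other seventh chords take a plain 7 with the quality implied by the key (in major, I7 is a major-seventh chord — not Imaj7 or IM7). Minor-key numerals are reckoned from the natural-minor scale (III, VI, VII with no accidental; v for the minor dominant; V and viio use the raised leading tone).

V7/iv

The pitches Eb-G-Bb-Db form a dominant seventh chord rooted on Eb.
Eb is not a diatonic chord root with this quality in Eb minor, but it lies a perfect fifth above Ab (iv), so the chord functions as an applied dominant of iv.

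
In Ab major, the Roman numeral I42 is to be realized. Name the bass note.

I in Ab major has root Ab; the chord is Ab-C-Eb-G.
The figure 42 means third inversion — the seventh is in the bass.

G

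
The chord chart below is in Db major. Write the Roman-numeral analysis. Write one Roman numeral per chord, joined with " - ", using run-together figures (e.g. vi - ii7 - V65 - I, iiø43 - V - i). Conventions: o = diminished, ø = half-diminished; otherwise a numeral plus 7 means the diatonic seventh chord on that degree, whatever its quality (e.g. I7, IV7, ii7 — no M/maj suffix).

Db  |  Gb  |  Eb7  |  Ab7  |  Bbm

Db has root Db, degree 1 in Db major, so I.
Gb has root Gb, degree 4 in Db major, so IV.
Eb7: a dominant seventh chord on Eb, the applied dominant of V → V7/V.
Ab7: root Ab is the dominant; dominant seventh chord there is V7.
Bbm: minor triad on Bb = scale degree 6 → vi.

I - IV - V7/V - V7 - vi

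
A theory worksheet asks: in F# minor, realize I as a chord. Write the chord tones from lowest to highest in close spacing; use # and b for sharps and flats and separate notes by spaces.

F# A# C#

Scale degree 1 in F# minor is F#; here the chord built on it is altered to a major triad. I is the major tonic (Picardy third), borrowed from the parallel major.
So the chord is F#-A#-C#.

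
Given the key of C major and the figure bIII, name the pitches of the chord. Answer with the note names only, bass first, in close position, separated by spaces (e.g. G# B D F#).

Eb G Bb

Scale degree 3 in C major is E; lowering it a half step gives Eb. bIII is a major triad on the lowered third degree, borrowed from the parallel minor.
So the chord is Eb-G-Bb, a major triad.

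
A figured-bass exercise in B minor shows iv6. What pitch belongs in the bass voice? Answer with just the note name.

iv in B minor has root E; the chord is E-G-B.
The figure 6 means first inversion — the third is in the bass.

G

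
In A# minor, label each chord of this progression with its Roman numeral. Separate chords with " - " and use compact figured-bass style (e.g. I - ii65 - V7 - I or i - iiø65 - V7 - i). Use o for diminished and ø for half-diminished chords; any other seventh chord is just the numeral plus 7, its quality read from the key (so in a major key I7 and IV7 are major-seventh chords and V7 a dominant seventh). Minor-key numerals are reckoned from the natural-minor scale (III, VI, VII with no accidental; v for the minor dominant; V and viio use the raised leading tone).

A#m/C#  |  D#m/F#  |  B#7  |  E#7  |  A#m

A#m/C# has root A#, degree 1 in A# minor, so i6.
D#m/F#: minor triad on D# = scale degree 4 → iv6.
B#7: a dominant seventh chord on B#, the applied dominant of V → V7/V.
E#7: root E# is the dominant; dominant seventh chord there is V7.
A#m: minor triad on A# = scale degree 1 → i.

i6 - iv6 - V7/V - V7 - i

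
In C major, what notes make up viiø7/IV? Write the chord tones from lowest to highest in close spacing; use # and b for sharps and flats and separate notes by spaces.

viiø7/IV is a secondary leading-tone chord. The target IV is F in C major; the applied chord is rooted a semitone below, on E.
Building a half-diminished seventh chord on E gives E-G-Bb-D.

E G Bb D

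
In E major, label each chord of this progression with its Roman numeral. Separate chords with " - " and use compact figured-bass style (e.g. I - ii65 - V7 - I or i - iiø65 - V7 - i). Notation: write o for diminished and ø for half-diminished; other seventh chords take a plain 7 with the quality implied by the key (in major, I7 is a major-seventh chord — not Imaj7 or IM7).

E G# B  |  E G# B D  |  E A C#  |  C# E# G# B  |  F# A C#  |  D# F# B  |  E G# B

I - V7/IV - IV64 - V7/ii - ii - V6 - I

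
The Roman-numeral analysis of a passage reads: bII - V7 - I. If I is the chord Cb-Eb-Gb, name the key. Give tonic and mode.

Cb major

I is given as Cb-Eb-Gb — a major triad with root Cb.
If Cb is scale degree 1 and the mode makes that degree carry a major triad, the tonic is Cb and the mode is major.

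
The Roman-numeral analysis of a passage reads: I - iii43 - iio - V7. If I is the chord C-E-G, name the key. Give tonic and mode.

I is given as C-E-G — a major triad with root C.
If C is scale degree 1 and the mode makes that degree carry a major triad, the tonic is C and the mode is major.

C major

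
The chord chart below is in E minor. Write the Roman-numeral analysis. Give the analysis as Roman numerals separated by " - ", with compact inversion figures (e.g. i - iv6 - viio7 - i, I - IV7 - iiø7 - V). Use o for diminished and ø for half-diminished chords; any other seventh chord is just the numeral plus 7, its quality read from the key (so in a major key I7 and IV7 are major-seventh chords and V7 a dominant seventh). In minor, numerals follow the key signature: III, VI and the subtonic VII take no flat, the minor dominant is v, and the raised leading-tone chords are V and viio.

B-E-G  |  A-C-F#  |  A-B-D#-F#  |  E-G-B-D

i64 - iio6 - V42 - i7

B-E-G has root E, degree 1 in E minor, so i64.
A-C-F#: root F# is the supertonic; diminished triad there is iio6.
A-B-D#-F#: dominant seventh chord on B = scale degree 5 → V42.
E-G-B-D has root E, degree 1 in E minor, so i7.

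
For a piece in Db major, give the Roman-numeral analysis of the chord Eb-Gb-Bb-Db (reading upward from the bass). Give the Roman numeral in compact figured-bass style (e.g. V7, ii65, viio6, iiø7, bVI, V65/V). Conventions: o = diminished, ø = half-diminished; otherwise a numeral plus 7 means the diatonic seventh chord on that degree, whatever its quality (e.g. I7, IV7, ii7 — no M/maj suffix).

ii7

The pitches Eb-Gb-Bb-Db form a minor seventh chord rooted on Eb.
Eb is scale degree 2 in Db major, and a minor seventh chord on that degree is written ii7.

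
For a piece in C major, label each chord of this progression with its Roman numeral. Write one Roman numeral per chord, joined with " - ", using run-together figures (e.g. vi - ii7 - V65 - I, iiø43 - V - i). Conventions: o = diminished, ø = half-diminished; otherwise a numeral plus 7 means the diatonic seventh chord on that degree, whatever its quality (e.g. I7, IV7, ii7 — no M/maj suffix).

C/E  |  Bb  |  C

C/E has root C, degree 1 in C major, so I6.
Bb: major triad on Bb — chromatic; bVII (borrowed from the parallel minor).
C: root C is the tonic; major triad there is I.

I6 - bVII - I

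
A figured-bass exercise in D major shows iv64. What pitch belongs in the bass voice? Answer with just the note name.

D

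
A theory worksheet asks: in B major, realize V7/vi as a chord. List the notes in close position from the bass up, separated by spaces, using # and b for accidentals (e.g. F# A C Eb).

D# F## A# C#

V7/vi is a secondary dominant — the dominant seventh of vi. vi in B major is G#, so the applied chord's root is D#, a perfect fifth above.
Building a dominant seventh chord on D# gives D#-F##-A#-C#.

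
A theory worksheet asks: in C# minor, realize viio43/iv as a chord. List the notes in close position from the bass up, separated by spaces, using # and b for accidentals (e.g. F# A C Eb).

viio43/iv is a secondary leading-tone chord. The target iv is F# in C# minor; the applied chord is rooted a semitone below, on E#.
Building a fully diminished seventh chord on E# gives E#-G#-B-D.
With the 43 figure the chord is in second inversion; from the bass B upward in close position it reads B-D-E#-G#.

B D E# G#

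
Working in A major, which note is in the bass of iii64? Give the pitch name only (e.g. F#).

G#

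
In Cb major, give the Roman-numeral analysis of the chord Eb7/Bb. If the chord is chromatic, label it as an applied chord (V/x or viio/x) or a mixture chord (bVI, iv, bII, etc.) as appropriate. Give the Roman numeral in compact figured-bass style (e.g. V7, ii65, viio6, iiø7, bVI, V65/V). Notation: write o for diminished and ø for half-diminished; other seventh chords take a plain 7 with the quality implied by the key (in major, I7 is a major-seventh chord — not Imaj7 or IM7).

The pitches Eb-G-Bb-Db form a dominant seventh chord rooted on Eb.
Eb is not a diatonic chord root with this quality in Cb major, but it lies a perfect fifth above Ab (vi), so the chord functions as an applied dominant of vi.
With Bb in the bass the chord is in second inversion, so the figured bass is 43.

V43/vi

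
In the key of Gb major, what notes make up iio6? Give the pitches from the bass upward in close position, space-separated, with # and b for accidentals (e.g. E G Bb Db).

Cb Ebb Ab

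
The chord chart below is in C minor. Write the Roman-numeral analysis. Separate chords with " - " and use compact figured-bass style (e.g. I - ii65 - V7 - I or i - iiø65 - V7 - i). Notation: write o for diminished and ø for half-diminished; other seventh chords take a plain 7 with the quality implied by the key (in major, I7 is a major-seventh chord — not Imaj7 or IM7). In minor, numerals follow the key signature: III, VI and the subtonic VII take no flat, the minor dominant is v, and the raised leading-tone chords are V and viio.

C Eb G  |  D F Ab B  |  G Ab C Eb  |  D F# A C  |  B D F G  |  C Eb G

i - viio65 - VI42 - V7/V - V65 - i

C-Eb-G: root C is the tonic; minor triad there is i.
D-F-Ab-B: fully diminished seventh chord on B = scale degree 7 → viio65.
G-Ab-C-Eb: major seventh chord on Ab = scale degree 6 → VI42.
D-F#-A-C is the secondary dominant of V (dominant seventh chord on D): V7/V.
B-D-F-G: dominant seventh chord on G = scale degree 5 → V65.
C-Eb-G: minor triad on C = scale degree 1 → i.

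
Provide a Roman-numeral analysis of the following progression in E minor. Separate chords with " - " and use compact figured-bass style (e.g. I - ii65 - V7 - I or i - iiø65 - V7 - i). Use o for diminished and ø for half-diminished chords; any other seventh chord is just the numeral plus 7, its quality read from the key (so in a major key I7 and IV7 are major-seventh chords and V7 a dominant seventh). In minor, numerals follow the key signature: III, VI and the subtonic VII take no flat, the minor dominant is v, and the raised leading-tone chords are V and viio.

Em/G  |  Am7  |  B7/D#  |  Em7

i6 - iv7 - V65 - i7

Em/G: root E is the tonic; minor triad there is i6.
Am7: minor seventh chord on A = scale degree 4 → iv7.
B7/D#: dominant seventh chord on B = scale degree 5 → V65.
Em7: root E is the tonic; minor seventh chord there is i7.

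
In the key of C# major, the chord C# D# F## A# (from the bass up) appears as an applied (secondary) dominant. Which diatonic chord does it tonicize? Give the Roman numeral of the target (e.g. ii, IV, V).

The chord is a dominant seventh chord on D#.
A dominant resolves down a perfect fifth: D# → G#. In C# major, G# is scale degree 5, i.e. V.

V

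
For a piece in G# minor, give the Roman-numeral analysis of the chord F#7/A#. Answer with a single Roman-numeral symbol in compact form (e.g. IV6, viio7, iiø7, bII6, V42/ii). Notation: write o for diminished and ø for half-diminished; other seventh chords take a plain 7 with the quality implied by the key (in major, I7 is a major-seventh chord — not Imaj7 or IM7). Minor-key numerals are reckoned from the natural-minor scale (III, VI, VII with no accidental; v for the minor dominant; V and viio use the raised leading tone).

VII65

The pitches F#-A#-C#-E form a dominant seventh chord rooted on F#.
In G# minor, F# is the subtonic; the diatonic dominant seventh chord there is VII7.
With A# in the bass the chord is in first inversion, so the figured bass is 65.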